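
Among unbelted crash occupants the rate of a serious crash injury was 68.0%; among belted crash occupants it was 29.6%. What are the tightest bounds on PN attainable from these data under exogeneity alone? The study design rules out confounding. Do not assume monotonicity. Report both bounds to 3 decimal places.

0.565 ≤ PN ≤ 1.000

p₁ = 0.68, p₀ = 0.296.
Under exogeneity alone the bounds on PN are max{0,(p₁−p₀)/p₁} ≤ PN ≤ min{1,(1−p₀)/p₁}.
  lower = (p₁ − p₀)/p₁ = 0.384 / 0.68 ≈ 0.5647
  upper = min{1, (1 − p₀)/p₁} = 0.704 / 0.68 ≈ 1.0353 → capped at 1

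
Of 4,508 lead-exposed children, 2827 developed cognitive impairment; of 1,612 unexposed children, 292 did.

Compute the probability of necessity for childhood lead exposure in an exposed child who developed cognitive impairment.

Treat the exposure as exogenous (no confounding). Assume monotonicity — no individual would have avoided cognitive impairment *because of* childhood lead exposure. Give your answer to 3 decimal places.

PN ≈ 0.711

p₁ = P(outcome | exposed) = 2827/4508 = 0.62711
p₀ = P(outcome | unexposed) = 292/1612 = 0.18114
Under exogeneity and monotonicity, PN = (p₁ − p₀) / p₁.
PN = (0.62711 − 0.18114) / 0.62711 = 0.44597 / 0.62711 ≈ 0.7111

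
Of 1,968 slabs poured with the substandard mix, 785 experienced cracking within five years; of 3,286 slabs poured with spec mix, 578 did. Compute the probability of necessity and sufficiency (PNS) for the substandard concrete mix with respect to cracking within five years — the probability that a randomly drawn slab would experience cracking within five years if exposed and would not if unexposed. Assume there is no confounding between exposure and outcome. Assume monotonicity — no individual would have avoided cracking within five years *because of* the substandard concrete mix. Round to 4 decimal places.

p₁ = P(outcome | exposed) = 785/1968 = 0.39888
p₀ = P(outcome | unexposed) = 578/3286 = 0.1759
Under exogeneity and monotonicity, PNS = p₁ − p₀.
PNS = 0.39888 − 0.1759 = 0.22298

PNS ≈ 0.2230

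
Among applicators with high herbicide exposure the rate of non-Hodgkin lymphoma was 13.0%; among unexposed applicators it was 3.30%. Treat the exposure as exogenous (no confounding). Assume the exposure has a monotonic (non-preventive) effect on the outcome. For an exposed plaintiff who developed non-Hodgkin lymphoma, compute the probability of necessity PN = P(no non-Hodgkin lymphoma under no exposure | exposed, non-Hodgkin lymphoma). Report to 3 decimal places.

p₁ = 0.13, p₀ = 0.033.
Under exogeneity and monotonicity, PN = (p₁ − p₀) / p₁.
PN = (0.13 − 0.033) / 0.13 = 0.097 / 0.13 ≈ 0.7462

PN ≈ 0.746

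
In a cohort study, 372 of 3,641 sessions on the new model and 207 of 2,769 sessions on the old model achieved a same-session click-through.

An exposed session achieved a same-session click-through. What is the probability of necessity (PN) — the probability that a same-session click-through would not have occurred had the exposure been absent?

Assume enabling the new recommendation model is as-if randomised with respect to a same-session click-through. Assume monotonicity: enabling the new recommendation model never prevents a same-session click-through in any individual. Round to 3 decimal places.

PN ≈ 0.268

p₁ = P(outcome | exposed) = 372/3641 = 0.10217
p₀ = P(outcome | unexposed) = 207/2769 = 0.074756
Under exogeneity and monotonicity, PN = (p₁ − p₀) / p₁.
PN = (0.10217 − 0.074756) / 0.10217 = 0.027414 / 0.10217 ≈ 0.2683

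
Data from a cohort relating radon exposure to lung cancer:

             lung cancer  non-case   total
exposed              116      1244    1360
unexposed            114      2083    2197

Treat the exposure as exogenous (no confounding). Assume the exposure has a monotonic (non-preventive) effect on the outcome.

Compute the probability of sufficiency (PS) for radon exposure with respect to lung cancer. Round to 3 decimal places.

p₁ = P(outcome | exposed) = 116/1360 = 0.085294
p₀ = P(outcome | unexposed) = 114/2197 = 0.051889
Under exogeneity and monotonicity, PS = (p₁ − p₀)/(1 − p₀).
PS = (0.085294 − 0.051889) / 0.94811 ≈ 0.0352

PS ≈ 0.035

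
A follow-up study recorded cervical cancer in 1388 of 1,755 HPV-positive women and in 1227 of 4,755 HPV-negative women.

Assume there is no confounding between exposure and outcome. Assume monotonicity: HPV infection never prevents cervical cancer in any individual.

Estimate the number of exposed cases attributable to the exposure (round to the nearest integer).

p₁ = P(outcome | exposed) = 1388/1755 = 0.79088
p₀ = P(outcome | unexposed) = 1227/4755 = 0.25804
PN = (p₁ − p₀)/p₁ = (0.79088 − 0.25804) / 0.79088 ≈ 0.67373.
Attributable cases ≈ PN × (exposed cases) = 0.67373 × 1388 ≈ 935.13.

about 935 cases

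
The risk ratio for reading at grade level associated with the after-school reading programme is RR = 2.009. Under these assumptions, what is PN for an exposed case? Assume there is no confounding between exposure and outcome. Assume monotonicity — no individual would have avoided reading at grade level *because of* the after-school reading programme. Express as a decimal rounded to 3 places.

Under exogeneity and monotonicity, PN = (RR − 1) / RR = 1 − 1/RR.
PN = (2.009 − 1) / 2.009 = 1.009 / 2.009 ≈ 0.5022

PN ≈ 0.502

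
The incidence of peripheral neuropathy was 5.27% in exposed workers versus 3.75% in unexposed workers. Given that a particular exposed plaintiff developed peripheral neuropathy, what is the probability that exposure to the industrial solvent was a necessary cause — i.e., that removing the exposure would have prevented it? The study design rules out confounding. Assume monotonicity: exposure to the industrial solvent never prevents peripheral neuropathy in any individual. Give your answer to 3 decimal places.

p₁ = 0.0527, p₀ = 0.0375.
Under exogeneity and monotonicity, PN = (p₁ − p₀) / p₁.
PN = (0.0527 − 0.0375) / 0.0527 = 0.0152 / 0.0527 ≈ 0.2884

PN ≈ 0.288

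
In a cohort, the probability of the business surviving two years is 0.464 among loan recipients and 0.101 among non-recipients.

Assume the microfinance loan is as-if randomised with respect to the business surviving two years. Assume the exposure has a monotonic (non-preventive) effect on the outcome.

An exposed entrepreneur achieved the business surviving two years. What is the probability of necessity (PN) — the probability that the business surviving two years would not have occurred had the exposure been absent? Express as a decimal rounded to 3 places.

PN ≈ 0.782

Let p₁ = 0.464, p₀ = 0.101.
Under exogeneity and monotonicity, PN = (p₁ − p₀) / p₁.
PN = (0.464 − 0.101) / 0.464 = 0.363 / 0.464 ≈ 0.7823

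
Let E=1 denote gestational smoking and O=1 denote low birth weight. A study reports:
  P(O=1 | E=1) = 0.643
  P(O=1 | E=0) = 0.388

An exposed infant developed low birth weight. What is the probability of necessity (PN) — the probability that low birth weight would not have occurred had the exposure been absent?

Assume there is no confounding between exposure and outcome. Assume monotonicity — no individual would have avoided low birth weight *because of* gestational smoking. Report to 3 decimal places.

Let p₁ = 0.643, p₀ = 0.388.
Under exogeneity and monotonicity, PN = (p₁ − p₀) / p₁.
PN = (0.643 − 0.388) / 0.643 = 0.255 / 0.643 ≈ 0.3966

PN ≈ 0.397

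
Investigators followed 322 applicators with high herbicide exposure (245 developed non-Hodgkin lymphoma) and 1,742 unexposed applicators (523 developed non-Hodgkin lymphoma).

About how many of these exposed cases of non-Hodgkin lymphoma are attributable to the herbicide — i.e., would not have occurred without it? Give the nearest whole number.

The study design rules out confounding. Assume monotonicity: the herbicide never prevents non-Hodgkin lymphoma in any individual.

about 148 cases

p₁ = P(outcome | exposed) = 245/322 = 0.76087
p₀ = P(outcome | unexposed) = 523/1742 = 0.30023
PN = (p₁ − p₀)/p₁ = (0.76087 − 0.30023) / 0.76087 ≈ 0.60541.
Attributable cases ≈ PN × (exposed cases) = 0.60541 × 245 ≈ 148.33.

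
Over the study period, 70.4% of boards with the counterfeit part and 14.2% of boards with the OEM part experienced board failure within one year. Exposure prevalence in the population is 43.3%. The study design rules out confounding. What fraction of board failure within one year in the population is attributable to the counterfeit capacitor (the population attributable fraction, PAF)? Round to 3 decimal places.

PAF ≈ 0.632

p₁ = 0.704, p₀ = 0.142.
Overall risk P(Y=1) = π·p₁ + (1−π)·p₀ = 0.433×0.704 + 0.567×0.142 = 0.38535.
Under exogeneity, PAF = [P(Y=1) − p₀] / P(Y=1).
PAF = (0.38535 − 0.142) / 0.38535 ≈ 0.6315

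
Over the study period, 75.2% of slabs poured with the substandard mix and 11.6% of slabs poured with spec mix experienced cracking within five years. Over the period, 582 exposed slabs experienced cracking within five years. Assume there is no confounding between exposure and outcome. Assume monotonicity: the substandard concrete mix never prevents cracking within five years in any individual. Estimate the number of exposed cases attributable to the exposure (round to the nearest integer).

about 492 cases

p₁ = 0.752, p₀ = 0.116.
PN = (p₁ − p₀)/p₁ = (0.752 − 0.116) / 0.752 ≈ 0.84574.
Attributable cases ≈ PN × (exposed cases) = 0.84574 × 582 ≈ 492.22.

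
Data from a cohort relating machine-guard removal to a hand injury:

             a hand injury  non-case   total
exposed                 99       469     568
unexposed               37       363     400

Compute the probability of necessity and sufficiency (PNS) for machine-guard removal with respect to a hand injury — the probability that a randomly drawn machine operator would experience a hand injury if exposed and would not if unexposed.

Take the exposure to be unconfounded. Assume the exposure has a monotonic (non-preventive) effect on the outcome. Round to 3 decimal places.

PNS ≈ 0.082

p₁ = P(outcome | exposed) = 99/568 = 0.1743
p₀ = P(outcome | unexposed) = 37/400 = 0.0925
Under exogeneity and monotonicity, PNS = p₁ − p₀.
PNS = 0.1743 − 0.0925 = 0.081796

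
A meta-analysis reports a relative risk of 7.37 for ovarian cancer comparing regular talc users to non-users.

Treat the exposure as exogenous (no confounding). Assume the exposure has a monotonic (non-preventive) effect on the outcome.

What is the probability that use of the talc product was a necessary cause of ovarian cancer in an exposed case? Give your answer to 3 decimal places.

Under exogeneity and monotonicity, PN = (RR − 1) / RR = 1 − 1/RR.
PN = (7.37 − 1) / 7.37 = 6.37 / 7.37 ≈ 0.8643

PN ≈ 0.864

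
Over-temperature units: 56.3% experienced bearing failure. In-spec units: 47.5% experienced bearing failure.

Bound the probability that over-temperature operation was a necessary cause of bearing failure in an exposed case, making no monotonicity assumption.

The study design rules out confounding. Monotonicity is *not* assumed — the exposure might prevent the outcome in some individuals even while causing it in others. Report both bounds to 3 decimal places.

p₁ = 0.563, p₀ = 0.475.
Under exogeneity alone the bounds on PN are max{0,(p₁−p₀)/p₁} ≤ PN ≤ min{1,(1−p₀)/p₁}.
  lower = (p₁ − p₀)/p₁ = 0.088 / 0.563 ≈ 0.1563
  upper = min{1, (1 − p₀)/p₁} = 0.525 / 0.563 ≈ 0.9325

0.156 ≤ PN ≤ 0.933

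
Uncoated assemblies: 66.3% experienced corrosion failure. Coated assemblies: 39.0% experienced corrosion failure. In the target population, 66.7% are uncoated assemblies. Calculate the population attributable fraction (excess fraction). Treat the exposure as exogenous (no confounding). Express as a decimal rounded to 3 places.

PAF ≈ 0.318

p₁ = 0.663, p₀ = 0.39.
Overall risk P(Y=1) = π·p₁ + (1−π)·p₀ = 0.667×0.663 + 0.333×0.39 = 0.57209.
Under exogeneity, PAF = [P(Y=1) − p₀] / P(Y=1).
PAF = (0.57209 − 0.39) / 0.57209 ≈ 0.3183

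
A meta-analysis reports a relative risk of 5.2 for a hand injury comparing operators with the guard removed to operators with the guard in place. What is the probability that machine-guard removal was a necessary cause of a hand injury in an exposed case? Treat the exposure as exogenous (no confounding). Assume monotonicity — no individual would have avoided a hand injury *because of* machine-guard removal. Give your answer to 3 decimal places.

Under exogeneity and monotonicity, PN = (RR − 1) / RR = 1 − 1/RR.
PN = (5.2 − 1) / 5.2 = 4.2 / 5.2 ≈ 0.8077

PN ≈ 0.808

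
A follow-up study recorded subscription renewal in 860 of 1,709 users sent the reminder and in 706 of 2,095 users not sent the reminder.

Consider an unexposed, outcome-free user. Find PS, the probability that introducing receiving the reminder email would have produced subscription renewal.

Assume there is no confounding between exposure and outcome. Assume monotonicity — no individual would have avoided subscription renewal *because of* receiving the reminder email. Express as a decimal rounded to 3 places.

PS ≈ 0.251

p₁ = P(outcome | exposed) = 860/1709 = 0.50322
p₀ = P(outcome | unexposed) = 706/2095 = 0.33699
Under exogeneity and monotonicity, PS = (p₁ − p₀) / (1 − p₀).
PS = (0.50322 − 0.33699) / (1 − 0.33699) = 0.16623 / 0.66301 ≈ 0.2507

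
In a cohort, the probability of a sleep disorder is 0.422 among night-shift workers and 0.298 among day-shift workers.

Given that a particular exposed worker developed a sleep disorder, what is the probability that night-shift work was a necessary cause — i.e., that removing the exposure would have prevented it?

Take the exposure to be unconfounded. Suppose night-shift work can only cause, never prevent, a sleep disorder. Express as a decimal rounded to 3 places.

Let p₁ = 0.422, p₀ = 0.298.
Under exogeneity and monotonicity, PN = (p₁ − p₀) / p₁.
PN = (0.422 − 0.298) / 0.422 = 0.124 / 0.422 ≈ 0.2938

PN ≈ 0.294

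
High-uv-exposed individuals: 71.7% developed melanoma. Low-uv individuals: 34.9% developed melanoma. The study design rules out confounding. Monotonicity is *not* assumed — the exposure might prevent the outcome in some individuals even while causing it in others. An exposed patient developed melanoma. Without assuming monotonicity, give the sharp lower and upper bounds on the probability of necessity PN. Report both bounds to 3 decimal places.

0.513 ≤ PN ≤ 0.908

p₁ = 0.717, p₀ = 0.349.
Under exogeneity alone the bounds on PN are max{0,(p₁−p₀)/p₁} ≤ PN ≤ min{1,(1−p₀)/p₁}.
  lower = (p₁ − p₀)/p₁ = 0.368 / 0.717 ≈ 0.5132
  upper = min{1, (1 − p₀)/p₁} = 0.651 / 0.717 ≈ 0.9079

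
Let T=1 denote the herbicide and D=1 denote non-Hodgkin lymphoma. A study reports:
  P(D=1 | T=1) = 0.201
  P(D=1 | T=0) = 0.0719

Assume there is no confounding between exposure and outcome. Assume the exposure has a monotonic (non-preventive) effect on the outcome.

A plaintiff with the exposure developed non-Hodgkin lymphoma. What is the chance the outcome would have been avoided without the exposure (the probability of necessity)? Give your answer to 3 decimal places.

PN ≈ 0.642

Let p₁ = 0.201, p₀ = 0.0719.
Under exogeneity and monotonicity, PN = (p₁ − p₀) / p₁.
PN = (0.201 − 0.0719) / 0.201 = 0.1291 / 0.201 ≈ 0.6423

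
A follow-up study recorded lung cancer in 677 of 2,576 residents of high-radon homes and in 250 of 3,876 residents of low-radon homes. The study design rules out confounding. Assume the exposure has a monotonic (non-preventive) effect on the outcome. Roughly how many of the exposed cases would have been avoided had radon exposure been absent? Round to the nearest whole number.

p₁ = P(outcome | exposed) = 677/2576 = 0.26281
p₀ = P(outcome | unexposed) = 250/3876 = 0.064499
PN = (p₁ − p₀)/p₁ = (0.26281 − 0.064499) / 0.26281 ≈ 0.75458.
Attributable cases ≈ PN × (exposed cases) = 0.75458 × 677 ≈ 510.85.

about 511 cases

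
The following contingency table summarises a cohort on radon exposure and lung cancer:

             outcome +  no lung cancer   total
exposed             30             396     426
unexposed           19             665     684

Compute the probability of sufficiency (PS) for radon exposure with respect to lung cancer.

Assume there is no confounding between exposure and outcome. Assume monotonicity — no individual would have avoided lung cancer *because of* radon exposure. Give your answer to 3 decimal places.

p₁ = P(outcome | exposed) = 30/426 = 0.070423
p₀ = P(outcome | unexposed) = 19/684 = 0.027778
Under exogeneity and monotonicity, PS = (p₁ − p₀)/(1 − p₀).
PS = (0.070423 − 0.027778) / 0.97222 ≈ 0.0439

PS ≈ 0.044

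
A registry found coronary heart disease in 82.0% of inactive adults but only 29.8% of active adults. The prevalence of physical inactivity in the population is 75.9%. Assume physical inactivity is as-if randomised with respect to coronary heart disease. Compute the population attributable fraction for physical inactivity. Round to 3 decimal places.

PAF ≈ 0.571

p₁ = 0.82, p₀ = 0.298.
Overall risk P(Y=1) = π·p₁ + (1−π)·p₀ = 0.759×0.82 + 0.241×0.298 = 0.6942.
Under exogeneity, PAF = [P(Y=1) − p₀] / P(Y=1).
PAF = (0.6942 − 0.298) / 0.6942 ≈ 0.5707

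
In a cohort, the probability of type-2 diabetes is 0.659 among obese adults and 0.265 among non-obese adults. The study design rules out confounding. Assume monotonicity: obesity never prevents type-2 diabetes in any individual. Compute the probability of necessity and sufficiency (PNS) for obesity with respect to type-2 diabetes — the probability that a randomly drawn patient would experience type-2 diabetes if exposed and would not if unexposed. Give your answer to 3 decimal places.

PNS ≈ 0.394

Let p₁ = 0.659, p₀ = 0.265.
Under exogeneity and monotonicity, PNS = p₁ − p₀.
PNS = 0.659 − 0.265 = 0.394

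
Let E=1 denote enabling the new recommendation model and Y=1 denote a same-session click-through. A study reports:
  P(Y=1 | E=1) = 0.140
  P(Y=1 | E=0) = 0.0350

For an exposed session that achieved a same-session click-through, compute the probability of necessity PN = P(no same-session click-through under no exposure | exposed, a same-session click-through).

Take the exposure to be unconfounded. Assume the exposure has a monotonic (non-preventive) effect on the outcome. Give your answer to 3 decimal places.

PN ≈ 0.750

Let p₁ = 0.14, p₀ = 0.035.
Under exogeneity and monotonicity, PN = (p₁ − p₀) / p₁.
PN = (0.14 − 0.035) / 0.14 = 0.105 / 0.14 ≈ 0.7500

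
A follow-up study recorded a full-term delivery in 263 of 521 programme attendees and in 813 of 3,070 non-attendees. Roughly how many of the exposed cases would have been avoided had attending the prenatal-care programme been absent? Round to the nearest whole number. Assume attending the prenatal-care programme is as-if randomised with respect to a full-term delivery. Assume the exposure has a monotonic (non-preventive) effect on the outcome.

about 125 cases

p₁ = P(outcome | exposed) = 263/521 = 0.5048
p₀ = P(outcome | unexposed) = 813/3070 = 0.26482
PN = (p₁ − p₀)/p₁ = (0.5048 − 0.26482) / 0.5048 ≈ 0.47539.
Attributable cases ≈ PN × (exposed cases) = 0.47539 × 263 ≈ 125.03.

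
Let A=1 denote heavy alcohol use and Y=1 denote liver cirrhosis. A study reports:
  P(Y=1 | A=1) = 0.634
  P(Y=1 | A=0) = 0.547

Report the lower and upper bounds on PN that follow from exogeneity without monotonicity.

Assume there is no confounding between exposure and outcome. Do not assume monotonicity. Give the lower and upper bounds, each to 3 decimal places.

0.137 ≤ PN ≤ 0.715

Let p₁ = 0.634, p₀ = 0.547.
Under exogeneity alone the bounds on PN are max{0,(p₁−p₀)/p₁} ≤ PN ≤ min{1,(1−p₀)/p₁}.
  lower = (p₁ − p₀)/p₁ = 0.087 / 0.634 ≈ 0.1372
  upper = min{1, (1 − p₀)/p₁} = 0.453 / 0.634 ≈ 0.7145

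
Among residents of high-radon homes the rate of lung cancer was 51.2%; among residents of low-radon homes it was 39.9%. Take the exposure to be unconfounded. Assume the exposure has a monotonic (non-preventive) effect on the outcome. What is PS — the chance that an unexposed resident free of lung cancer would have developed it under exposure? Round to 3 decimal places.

p₁ = 0.512, p₀ = 0.399.
Under exogeneity and monotonicity, PS = (p₁ − p₀) / (1 − p₀).
PS = (0.512 − 0.399) / (1 − 0.399) = 0.113 / 0.601 ≈ 0.1880

PS ≈ 0.188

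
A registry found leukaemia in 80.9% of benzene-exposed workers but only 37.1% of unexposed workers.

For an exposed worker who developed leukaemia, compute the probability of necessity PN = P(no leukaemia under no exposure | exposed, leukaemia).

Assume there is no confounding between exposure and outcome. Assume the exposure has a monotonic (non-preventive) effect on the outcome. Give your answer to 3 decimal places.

PN ≈ 0.541

p₁ = 0.809, p₀ = 0.371.
Under exogeneity and monotonicity, PN = (p₁ − p₀) / p₁.
PN = (0.809 − 0.371) / 0.809 = 0.438 / 0.809 ≈ 0.5414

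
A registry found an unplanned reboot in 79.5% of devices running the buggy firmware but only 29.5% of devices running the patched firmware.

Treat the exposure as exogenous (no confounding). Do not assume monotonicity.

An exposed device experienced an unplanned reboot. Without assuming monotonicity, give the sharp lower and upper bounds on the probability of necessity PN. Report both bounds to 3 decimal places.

p₁ = 0.795, p₀ = 0.295.
Under exogeneity alone the bounds on PN are max{0,(p₁−p₀)/p₁} ≤ PN ≤ min{1,(1−p₀)/p₁}.
  lower = (p₁ − p₀)/p₁ = 0.5 / 0.795 ≈ 0.6289
  upper = min{1, (1 − p₀)/p₁} = 0.705 / 0.795 ≈ 0.8868

0.629 ≤ PN ≤ 0.887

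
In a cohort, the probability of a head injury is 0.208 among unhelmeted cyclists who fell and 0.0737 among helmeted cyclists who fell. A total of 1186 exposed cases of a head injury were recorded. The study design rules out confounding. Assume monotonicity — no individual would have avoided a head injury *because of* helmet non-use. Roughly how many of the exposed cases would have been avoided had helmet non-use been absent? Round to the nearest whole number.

about 766 cases

Let p₁ = 0.208, p₀ = 0.0737.
PN = (p₁ − p₀)/p₁ = (0.208 − 0.0737) / 0.208 ≈ 0.64567.
Attributable cases ≈ PN × (exposed cases) = 0.64567 × 1186 ≈ 765.77.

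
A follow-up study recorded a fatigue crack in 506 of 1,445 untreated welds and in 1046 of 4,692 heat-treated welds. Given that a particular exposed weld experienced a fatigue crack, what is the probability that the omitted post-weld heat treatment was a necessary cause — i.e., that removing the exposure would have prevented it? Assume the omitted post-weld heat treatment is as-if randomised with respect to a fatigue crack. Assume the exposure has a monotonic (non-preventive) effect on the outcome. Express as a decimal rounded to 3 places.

PN ≈ 0.363

p₁ = P(outcome | exposed) = 506/1445 = 0.35017
p₀ = P(outcome | unexposed) = 1046/4692 = 0.22293
Under exogeneity and monotonicity, PN = (p₁ − p₀) / p₁.
PN = (0.35017 − 0.22293) / 0.35017 = 0.12724 / 0.35017 ≈ 0.3634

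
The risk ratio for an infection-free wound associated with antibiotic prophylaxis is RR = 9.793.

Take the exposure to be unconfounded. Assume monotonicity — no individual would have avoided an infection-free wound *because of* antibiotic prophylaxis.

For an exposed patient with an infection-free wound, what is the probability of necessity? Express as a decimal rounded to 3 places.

PN ≈ 0.898

Under exogeneity and monotonicity, PN = (RR − 1) / RR = 1 − 1/RR.
PN = (9.793 − 1) / 9.793 = 8.793 / 9.793 ≈ 0.8979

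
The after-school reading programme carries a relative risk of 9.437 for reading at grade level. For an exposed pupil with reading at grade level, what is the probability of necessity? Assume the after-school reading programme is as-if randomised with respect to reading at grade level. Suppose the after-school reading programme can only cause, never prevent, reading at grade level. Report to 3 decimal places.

Under exogeneity and monotonicity, PN = (RR − 1) / RR = 1 − 1/RR.
PN = (9.437 − 1) / 9.437 = 8.437 / 9.437 ≈ 0.8940

PN ≈ 0.894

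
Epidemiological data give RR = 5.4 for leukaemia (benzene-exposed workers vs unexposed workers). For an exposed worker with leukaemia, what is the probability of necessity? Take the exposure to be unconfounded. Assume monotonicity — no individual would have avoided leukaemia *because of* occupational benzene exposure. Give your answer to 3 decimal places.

PN ≈ 0.815

Under exogeneity and monotonicity, PN = (RR − 1) / RR = 1 − 1/RR.
PN = (5.4 − 1) / 5.4 = 4.4 / 5.4 ≈ 0.8148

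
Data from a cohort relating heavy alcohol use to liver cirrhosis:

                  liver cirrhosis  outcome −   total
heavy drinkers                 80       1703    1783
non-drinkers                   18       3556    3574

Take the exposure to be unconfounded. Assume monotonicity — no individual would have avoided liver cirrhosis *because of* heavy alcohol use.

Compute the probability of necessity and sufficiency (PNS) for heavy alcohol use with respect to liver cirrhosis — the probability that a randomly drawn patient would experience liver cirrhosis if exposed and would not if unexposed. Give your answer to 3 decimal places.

PNS ≈ 0.040

p₁ = P(outcome | exposed) = 80/1783 = 0.044868
p₀ = P(outcome | unexposed) = 18/3574 = 0.0050364
Under exogeneity and monotonicity, PNS = p₁ − p₀.
PNS = 0.044868 − 0.0050364 = 0.039832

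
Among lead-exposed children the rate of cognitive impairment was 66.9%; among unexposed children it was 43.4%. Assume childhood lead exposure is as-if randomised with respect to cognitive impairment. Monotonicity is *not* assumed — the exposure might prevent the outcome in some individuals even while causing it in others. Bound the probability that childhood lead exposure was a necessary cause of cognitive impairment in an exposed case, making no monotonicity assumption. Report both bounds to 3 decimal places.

p₁ = 0.669, p₀ = 0.434.
Under exogeneity alone the bounds on PN are max{0,(p₁−p₀)/p₁} ≤ PN ≤ min{1,(1−p₀)/p₁}.
  lower = (p₁ − p₀)/p₁ = 0.235 / 0.669 ≈ 0.3513
  upper = min{1, (1 − p₀)/p₁} = 0.566 / 0.669 ≈ 0.8460

0.351 ≤ PN ≤ 0.846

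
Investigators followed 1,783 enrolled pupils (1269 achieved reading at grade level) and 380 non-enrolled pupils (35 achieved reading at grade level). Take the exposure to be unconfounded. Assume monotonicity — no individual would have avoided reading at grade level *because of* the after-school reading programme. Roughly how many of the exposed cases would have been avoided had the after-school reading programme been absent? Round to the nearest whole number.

about 1105 cases

p₁ = P(outcome | exposed) = 1269/1783 = 0.71172
p₀ = P(outcome | unexposed) = 35/380 = 0.092105
PN = (p₁ − p₀)/p₁ = (0.71172 − 0.092105) / 0.71172 ≈ 0.87059.
Attributable cases ≈ PN × (exposed cases) = 0.87059 × 1269 ≈ 1104.78.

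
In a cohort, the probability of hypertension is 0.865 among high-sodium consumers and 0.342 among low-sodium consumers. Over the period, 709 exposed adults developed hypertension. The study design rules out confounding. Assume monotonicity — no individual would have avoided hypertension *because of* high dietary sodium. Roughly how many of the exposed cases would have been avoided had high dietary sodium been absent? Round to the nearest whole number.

Let p₁ = 0.865, p₀ = 0.342.
PN = (p₁ − p₀)/p₁ = (0.865 − 0.342) / 0.865 ≈ 0.60462.
Attributable cases ≈ PN × (exposed cases) = 0.60462 × 709 ≈ 428.68.

about 429 cases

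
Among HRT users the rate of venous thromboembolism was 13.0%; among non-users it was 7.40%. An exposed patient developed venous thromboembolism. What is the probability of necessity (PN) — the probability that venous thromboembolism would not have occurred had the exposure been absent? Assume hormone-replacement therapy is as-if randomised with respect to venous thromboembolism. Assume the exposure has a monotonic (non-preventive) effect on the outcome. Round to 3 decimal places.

p₁ = 0.13, p₀ = 0.074.
Under exogeneity and monotonicity, PN = (p₁ − p₀) / p₁.
PN = (0.13 − 0.074) / 0.13 = 0.056 / 0.13 ≈ 0.4308

PN ≈ 0.431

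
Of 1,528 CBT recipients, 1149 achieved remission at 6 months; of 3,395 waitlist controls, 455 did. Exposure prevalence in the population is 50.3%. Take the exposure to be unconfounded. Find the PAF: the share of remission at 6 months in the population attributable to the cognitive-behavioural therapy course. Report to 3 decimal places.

p₁ = P(outcome | exposed) = 1149/1528 = 0.75196
p₀ = P(outcome | unexposed) = 455/3395 = 0.13402
Overall risk P(Y=1) = π·p₁ + (1−π)·p₀ = 0.503×0.75196 + 0.497×0.13402 = 0.44485.
Under exogeneity, PAF = [P(Y=1) − p₀] / P(Y=1).
PAF = (0.44485 − 0.13402) / 0.44485 ≈ 0.6987

PAF ≈ 0.699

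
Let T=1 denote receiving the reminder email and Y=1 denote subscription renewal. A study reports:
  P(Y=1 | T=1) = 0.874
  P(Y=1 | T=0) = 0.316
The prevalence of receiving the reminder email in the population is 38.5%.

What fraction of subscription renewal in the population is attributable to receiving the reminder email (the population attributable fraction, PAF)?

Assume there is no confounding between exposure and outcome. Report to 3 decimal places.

Let p₁ = 0.874, p₀ = 0.316.
Overall risk P(Y=1) = π·p₁ + (1−π)·p₀ = 0.385×0.874 + 0.615×0.316 = 0.53083.
Under exogeneity, PAF = [P(Y=1) − p₀] / P(Y=1).
PAF = (0.53083 − 0.316) / 0.53083 ≈ 0.4047

PAF ≈ 0.405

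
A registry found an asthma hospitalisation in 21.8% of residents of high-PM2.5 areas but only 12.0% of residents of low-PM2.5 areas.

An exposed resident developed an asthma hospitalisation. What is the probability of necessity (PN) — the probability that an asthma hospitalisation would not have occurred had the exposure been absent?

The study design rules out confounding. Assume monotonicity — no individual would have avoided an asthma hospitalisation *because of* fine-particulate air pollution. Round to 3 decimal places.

p₁ = 0.218, p₀ = 0.12.
Under exogeneity and monotonicity, PN = (p₁ − p₀) / p₁.
PN = (0.218 − 0.12) / 0.218 = 0.098 / 0.218 ≈ 0.4495

PN ≈ 0.450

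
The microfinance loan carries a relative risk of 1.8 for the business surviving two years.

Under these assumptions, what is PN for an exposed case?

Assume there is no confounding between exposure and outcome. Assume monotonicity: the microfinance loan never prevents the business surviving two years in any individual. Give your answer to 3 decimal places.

PN ≈ 0.444

Under exogeneity and monotonicity, PN = (RR − 1) / RR = 1 − 1/RR.
PN = (1.8 − 1) / 1.8 = 0.8 / 1.8 ≈ 0.4444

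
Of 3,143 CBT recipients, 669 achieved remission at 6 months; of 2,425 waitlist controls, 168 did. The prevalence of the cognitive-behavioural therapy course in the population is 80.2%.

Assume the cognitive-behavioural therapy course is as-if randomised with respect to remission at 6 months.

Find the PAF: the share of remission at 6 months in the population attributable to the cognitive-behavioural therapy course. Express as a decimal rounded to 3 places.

PAF ≈ 0.624

p₁ = P(outcome | exposed) = 669/3143 = 0.21285
p₀ = P(outcome | unexposed) = 168/2425 = 0.069278
Overall risk P(Y=1) = π·p₁ + (1−π)·p₀ = 0.802×0.21285 + 0.198×0.069278 = 0.18443.
Under exogeneity, PAF = [P(Y=1) − p₀] / P(Y=1).
PAF = (0.18443 − 0.069278) / 0.18443 ≈ 0.6244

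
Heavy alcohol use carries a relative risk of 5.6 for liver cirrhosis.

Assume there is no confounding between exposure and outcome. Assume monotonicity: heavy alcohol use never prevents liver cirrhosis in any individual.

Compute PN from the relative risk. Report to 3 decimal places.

Under exogeneity and monotonicity, PN = (RR − 1) / RR = 1 − 1/RR.
PN = (5.6 − 1) / 5.6 = 4.6 / 5.6 ≈ 0.8214

PN ≈ 0.821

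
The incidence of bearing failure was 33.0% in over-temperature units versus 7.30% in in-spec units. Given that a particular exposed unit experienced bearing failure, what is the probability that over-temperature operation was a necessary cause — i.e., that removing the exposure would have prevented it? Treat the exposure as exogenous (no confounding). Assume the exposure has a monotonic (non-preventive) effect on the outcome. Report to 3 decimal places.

p₁ = 0.33, p₀ = 0.073.
Under exogeneity and monotonicity, PN = (p₁ − p₀) / p₁.
PN = (0.33 − 0.073) / 0.33 = 0.257 / 0.33 ≈ 0.7788

PN ≈ 0.779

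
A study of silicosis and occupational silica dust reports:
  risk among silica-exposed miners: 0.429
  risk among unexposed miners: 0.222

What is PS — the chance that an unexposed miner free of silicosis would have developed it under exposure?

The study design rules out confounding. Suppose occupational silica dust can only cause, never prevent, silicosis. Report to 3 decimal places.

Let p₁ = 0.429, p₀ = 0.222.
Under exogeneity and monotonicity, PS = (p₁ − p₀) / (1 − p₀).
PS = (0.429 − 0.222) / (1 − 0.222) = 0.207 / 0.778 ≈ 0.2661

PS ≈ 0.266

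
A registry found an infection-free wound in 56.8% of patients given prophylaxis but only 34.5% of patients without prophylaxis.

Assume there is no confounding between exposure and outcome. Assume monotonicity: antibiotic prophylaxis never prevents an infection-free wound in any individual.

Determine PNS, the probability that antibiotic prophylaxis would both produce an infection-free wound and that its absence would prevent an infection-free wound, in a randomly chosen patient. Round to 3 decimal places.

p₁ = 0.568, p₀ = 0.345.
Under exogeneity and monotonicity, PNS = p₁ − p₀.
PNS = 0.568 − 0.345 = 0.223

PNS ≈ 0.223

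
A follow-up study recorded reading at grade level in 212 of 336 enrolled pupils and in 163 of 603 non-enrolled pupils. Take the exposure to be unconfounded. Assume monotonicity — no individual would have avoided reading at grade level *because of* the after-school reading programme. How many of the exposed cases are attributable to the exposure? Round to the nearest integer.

about 121 cases

p₁ = P(outcome | exposed) = 212/336 = 0.63095
p₀ = P(outcome | unexposed) = 163/603 = 0.27032
PN = (p₁ − p₀)/p₁ = (0.63095 − 0.27032) / 0.63095 ≈ 0.57158.
Attributable cases ≈ PN × (exposed cases) = 0.57158 × 212 ≈ 121.17.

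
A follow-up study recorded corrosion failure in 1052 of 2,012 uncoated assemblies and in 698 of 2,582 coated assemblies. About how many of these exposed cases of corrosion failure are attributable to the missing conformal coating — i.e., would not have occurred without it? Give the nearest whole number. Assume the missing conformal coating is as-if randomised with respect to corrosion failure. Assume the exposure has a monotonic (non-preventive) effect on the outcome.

about 508 cases

p₁ = P(outcome | exposed) = 1052/2012 = 0.52286
p₀ = P(outcome | unexposed) = 698/2582 = 0.27033
PN = (p₁ − p₀)/p₁ = (0.52286 − 0.27033) / 0.52286 ≈ 0.48298.
Attributable cases ≈ PN × (exposed cases) = 0.48298 × 1052 ≈ 508.09.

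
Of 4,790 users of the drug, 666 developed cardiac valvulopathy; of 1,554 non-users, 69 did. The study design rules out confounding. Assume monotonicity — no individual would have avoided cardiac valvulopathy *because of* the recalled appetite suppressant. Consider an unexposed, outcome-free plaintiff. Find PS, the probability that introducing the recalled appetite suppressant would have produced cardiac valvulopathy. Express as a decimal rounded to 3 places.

p₁ = P(outcome | exposed) = 666/4790 = 0.13904
p₀ = P(outcome | unexposed) = 69/1554 = 0.044402
Under exogeneity and monotonicity, PS = (p₁ − p₀) / (1 − p₀).
PS = (0.13904 − 0.044402) / (1 − 0.044402) = 0.094638 / 0.9556 ≈ 0.0990

PS ≈ 0.099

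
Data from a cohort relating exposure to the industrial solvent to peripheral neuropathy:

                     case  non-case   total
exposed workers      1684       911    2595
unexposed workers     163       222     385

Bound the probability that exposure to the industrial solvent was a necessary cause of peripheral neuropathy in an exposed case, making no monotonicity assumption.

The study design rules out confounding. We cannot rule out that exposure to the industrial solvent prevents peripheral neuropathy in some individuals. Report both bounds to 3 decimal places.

0.348 ≤ PN ≤ 0.889

p₁ = P(outcome | exposed) = 1684/2595 = 0.64894
p₀ = P(outcome | unexposed) = 163/385 = 0.42338
Under exogeneity alone the bounds on PN are max{0,(p₁−p₀)/p₁} ≤ PN ≤ min{1,(1−p₀)/p₁}.
  lower = (p₁ − p₀)/p₁ = 0.22556 / 0.64894 ≈ 0.3476
  upper = min{1, (1 − p₀)/p₁} = 0.57662 / 0.64894 ≈ 0.8886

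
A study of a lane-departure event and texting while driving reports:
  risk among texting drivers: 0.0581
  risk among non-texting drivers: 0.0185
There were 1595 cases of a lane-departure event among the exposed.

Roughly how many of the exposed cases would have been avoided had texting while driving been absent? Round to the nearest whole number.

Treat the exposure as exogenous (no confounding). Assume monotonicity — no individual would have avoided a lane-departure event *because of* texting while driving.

about 1087 cases

Let p₁ = 0.0581, p₀ = 0.0185.
PN = (p₁ − p₀)/p₁ = (0.0581 − 0.0185) / 0.0581 ≈ 0.68158.
Attributable cases ≈ PN × (exposed cases) = 0.68158 × 1595 ≈ 1087.13.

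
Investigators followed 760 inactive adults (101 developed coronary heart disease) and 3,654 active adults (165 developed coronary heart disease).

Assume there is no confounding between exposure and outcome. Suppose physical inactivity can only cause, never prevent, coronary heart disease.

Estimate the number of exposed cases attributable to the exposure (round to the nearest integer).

about 67 cases

p₁ = P(outcome | exposed) = 101/760 = 0.13289
p₀ = P(outcome | unexposed) = 165/3654 = 0.045156
PN = (p₁ − p₀)/p₁ = (0.13289 − 0.045156) / 0.13289 ≈ 0.66021.
Attributable cases ≈ PN × (exposed cases) = 0.66021 × 101 ≈ 66.68.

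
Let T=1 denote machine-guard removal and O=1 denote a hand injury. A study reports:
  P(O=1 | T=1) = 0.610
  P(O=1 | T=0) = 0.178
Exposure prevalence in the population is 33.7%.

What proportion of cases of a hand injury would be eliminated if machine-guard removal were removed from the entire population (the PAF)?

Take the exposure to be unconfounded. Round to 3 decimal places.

PAF ≈ 0.450

Let p₁ = 0.61, p₀ = 0.178.
Overall risk P(Y=1) = π·p₁ + (1−π)·p₀ = 0.337×0.61 + 0.663×0.178 = 0.32358.
Under exogeneity, PAF = [P(Y=1) − p₀] / P(Y=1).
PAF = (0.32358 − 0.178) / 0.32358 ≈ 0.4499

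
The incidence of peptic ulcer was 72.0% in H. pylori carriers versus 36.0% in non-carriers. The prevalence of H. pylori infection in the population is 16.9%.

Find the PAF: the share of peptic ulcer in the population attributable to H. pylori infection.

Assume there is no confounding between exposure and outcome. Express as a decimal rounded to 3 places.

p₁ = 0.72, p₀ = 0.36.
Overall risk P(Y=1) = π·p₁ + (1−π)·p₀ = 0.169×0.72 + 0.831×0.36 = 0.42084.
Under exogeneity, PAF = [P(Y=1) − p₀] / P(Y=1).
PAF = (0.42084 − 0.36) / 0.42084 ≈ 0.1446

PAF ≈ 0.145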